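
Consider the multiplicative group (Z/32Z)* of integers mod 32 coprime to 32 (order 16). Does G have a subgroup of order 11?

11 does not divide |G| = 16, so by Lagrange no subgroup of order 11 exists.

No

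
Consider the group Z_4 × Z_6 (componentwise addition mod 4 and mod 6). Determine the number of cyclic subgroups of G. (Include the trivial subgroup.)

Each element a generates a cyclic subgroup ⟨a⟩; distinct elements may generate the same one (a cyclic group of order d has φ(d) generators).
Cyclic subgroups by order — order 1: 1; order 2: 3; order 3: 1; order 4: 2; order 6: 3; order 12: 2.
Total: 12.

12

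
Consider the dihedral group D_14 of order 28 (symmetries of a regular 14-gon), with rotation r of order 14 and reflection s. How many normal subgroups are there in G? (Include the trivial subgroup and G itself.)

G has 28 subgroups. Checking conjugation-invariance by order — order 1: 1/1 normal; order 2: 1/15 normal; order 4: 0/7 normal; order 7: 1/1 normal; order 14: 3/3 normal; order 28: 1/1 normal.
Total normal subgroups: 7.

7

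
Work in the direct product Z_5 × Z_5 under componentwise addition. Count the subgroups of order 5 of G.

6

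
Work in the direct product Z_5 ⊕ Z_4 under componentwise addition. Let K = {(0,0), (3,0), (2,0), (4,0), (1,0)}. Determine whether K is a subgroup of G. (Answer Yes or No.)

Yes

|K| = 5 divides |G| = 20, consistent with Lagrange.
K contains the identity, every element's inverse is in K, and K is closed under +: it is a subgroup.
In fact K = ⟨(4,0)⟩.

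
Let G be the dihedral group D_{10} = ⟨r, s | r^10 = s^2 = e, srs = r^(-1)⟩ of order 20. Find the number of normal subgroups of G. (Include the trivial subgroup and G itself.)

G has 22 subgroups. Checking conjugation-invariance by order — order 1: 1/1 normal; order 2: 1/11 normal; order 4: 0/5 normal; order 5: 1/1 normal; order 10: 3/3 normal; order 20: 1/1 normal.
Total normal subgroups: 7.

7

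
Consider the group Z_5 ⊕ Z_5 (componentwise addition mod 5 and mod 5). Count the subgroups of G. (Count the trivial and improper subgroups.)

8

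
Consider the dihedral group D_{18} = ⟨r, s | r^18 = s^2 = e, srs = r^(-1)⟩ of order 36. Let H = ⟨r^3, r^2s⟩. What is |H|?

12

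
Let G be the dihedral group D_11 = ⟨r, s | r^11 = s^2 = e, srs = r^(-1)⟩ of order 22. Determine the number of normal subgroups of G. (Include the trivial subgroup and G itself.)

3

G has 14 subgroups. Checking conjugation-invariance by order — order 1: 1/1 normal; order 2: 0/11 normal; order 11: 1/1 normal; order 22: 1/1 normal.
Total normal subgroups: 3.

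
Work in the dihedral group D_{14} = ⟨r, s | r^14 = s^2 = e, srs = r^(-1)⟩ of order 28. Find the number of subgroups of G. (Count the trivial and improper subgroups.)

|G| = 28, so by Lagrange every subgroup order divides 28. Divisors: 1, 2, 4, 7, 14, 28.
Subgroups by order — order 1: 1; order 2: 15; order 4: 7; order 7: 1; order 14: 3; order 28: 1.
Total: 1 + 15 + 7 + 1 + 3 + 1 = 28.

28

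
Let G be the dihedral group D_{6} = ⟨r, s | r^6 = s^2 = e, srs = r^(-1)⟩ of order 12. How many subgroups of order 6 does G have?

|G| = 12 and 6 | 12, so subgroups of order 6 are possible by Lagrange.
The subgroups of order 6 are: {e, r, r^2, r^3, r^4, r^5}; {e, r^2, r^4, s, r^2s, r^4s}; {e, r^2, r^4, rs, r^3s, r^5s}.
So G has 3 subgroups of order 6.

3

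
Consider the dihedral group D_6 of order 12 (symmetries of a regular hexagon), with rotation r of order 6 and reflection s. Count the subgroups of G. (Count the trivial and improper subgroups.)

16

|G| = 12, so by Lagrange every subgroup order divides 12. Divisors: 1, 2, 3, 4, 6, 12.
Subgroups by order — order 1: 1; order 2: 7; order 3: 1; order 4: 3; order 6: 3; order 12: 1.
Total: 1 + 7 + 1 + 3 + 3 + 1 = 16.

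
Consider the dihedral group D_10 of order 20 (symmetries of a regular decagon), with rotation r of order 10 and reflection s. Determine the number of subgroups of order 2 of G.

|G| = 20 and 2 | 20, so subgroups of order 2 are possible by Lagrange.
The subgroups of order 2 are: {e, r^2s}; {e, r^3s}; {e, r^4s}; {e, r^5}; … (11 in all).
So G has 11 subgroups of order 2.

11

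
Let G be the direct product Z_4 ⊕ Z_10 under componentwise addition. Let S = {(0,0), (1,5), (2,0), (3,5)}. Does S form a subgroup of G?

Yes

|S| = 4 divides |G| = 40, consistent with Lagrange.
S contains the identity, every element's inverse is in S, and S is closed under +: it is a subgroup.
In fact S = ⟨(1,5)⟩.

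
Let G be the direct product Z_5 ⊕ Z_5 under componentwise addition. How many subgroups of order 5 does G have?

6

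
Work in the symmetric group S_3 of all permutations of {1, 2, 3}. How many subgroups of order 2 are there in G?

3

|G| = 6 and 2 | 6, so subgroups of order 2 are possible by Lagrange.
The subgroups of order 2 are: {e, (1 2)}; {e, (1 3)}; {e, (2 3)}.
So G has 3 subgroups of order 2.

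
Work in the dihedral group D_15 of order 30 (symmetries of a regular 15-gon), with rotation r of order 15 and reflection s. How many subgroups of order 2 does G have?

15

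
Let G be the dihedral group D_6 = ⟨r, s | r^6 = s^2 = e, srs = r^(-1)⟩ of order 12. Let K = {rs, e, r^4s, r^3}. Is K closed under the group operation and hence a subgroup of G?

Yes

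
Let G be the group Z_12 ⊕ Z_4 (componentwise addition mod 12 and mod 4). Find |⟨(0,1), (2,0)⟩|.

|⟨(0,1)⟩| = 4 and |⟨(2,0)⟩| = 6, so |H| is a multiple of lcm(4, 6) = 12 and divides |G| = 48.
Closing under the operation: H = {(0,0), (0,1), (0,2), (0,3), (2,0), (2,1), (2,2), (2,3), (4,0), (4,1), (4,2), (4,3), (6,0), (6,1), (6,2), (6,3), (8,0), (8,1), (8,2), (8,3), (10,0), (10,1), (10,2), (10,3)}, so |H| = 24.

24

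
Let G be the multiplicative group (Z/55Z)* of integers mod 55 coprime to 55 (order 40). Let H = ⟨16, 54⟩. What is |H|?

10

|⟨16⟩| = 5 and |⟨54⟩| = 2, so |H| is a multiple of lcm(5, 2) = 10 and divides |G| = 40.
Closing under the operation: H = {1, 16, 19, 24, 26, 29, 31, 36, 39, 54}, so |H| = 10.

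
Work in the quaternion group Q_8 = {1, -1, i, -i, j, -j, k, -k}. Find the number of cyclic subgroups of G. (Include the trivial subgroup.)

Group the elements of G by the cyclic subgroup they generate; each cyclic subgroup of order d accounts for φ(d) elements.
Cyclic subgroups by order — order 1: 1; order 2: 1; order 4: 3.
Total: 5.

5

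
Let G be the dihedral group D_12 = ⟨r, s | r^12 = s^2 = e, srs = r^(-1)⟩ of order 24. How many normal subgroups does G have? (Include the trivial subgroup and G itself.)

9

G has 34 subgroups. Checking conjugation-invariance by order — order 1: 1/1 normal; order 2: 1/13 normal; order 3: 1/1 normal; order 4: 1/7 normal; order 6: 1/5 normal; order 8: 0/3 normal; order 12: 3/3 normal; order 24: 1/1 normal.
Total normal subgroups: 9.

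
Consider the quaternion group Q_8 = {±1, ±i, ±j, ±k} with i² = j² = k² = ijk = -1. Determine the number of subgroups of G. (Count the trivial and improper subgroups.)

6

|G| = 8, so by Lagrange every subgroup order divides 8. Divisors: 1, 2, 4, 8.
Subgroups by order — order 1: 1; order 2: 1; order 4: 3; order 8: 1.
Total: 1 + 1 + 3 + 1 = 6.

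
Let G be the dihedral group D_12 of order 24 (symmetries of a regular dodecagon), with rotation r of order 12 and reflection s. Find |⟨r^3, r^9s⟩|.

8

|⟨r^3⟩| = 4 and |⟨r^9s⟩| = 2, so |H| is a multiple of lcm(4, 2) = 4 and divides |G| = 24.
Closing under the operation: H = {e, r^3, r^6, r^9, s, r^3s, r^6s, r^9s}, so |H| = 8.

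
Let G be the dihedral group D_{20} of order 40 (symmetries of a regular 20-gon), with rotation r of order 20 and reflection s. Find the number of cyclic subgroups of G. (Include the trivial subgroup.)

26

Group the elements of G by the cyclic subgroup they generate; each cyclic subgroup of order d accounts for φ(d) elements.
Cyclic subgroups by order — order 1: 1; order 2: 21; order 4: 1; order 5: 1; order 10: 1; order 20: 1.
Total: 26.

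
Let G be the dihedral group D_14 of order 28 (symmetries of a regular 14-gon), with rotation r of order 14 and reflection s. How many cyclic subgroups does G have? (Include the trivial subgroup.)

18

A cyclic subgroup of order d is generated by each of its φ(d) elements of order d, so the cyclic subgroups of order d number (#elements of order d)/φ(d).
Cyclic subgroups by order — order 1: 1; order 2: 15; order 7: 1; order 14: 1.
Total: 18.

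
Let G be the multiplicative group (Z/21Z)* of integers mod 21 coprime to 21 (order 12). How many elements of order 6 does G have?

The elements of order 6 are: 2, 5, 10, 11, 17, 19.
That's 6.

6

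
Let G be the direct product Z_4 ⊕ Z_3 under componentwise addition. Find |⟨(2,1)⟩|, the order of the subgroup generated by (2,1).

The order of (2,1) in Z_4 × Z_3 is lcm(ord(2) in Z_4, ord(1) in Z_3).
ord(2) = 2 and ord(1) = 3, so |⟨(2,1)⟩| = lcm(2, 3) = 6.

6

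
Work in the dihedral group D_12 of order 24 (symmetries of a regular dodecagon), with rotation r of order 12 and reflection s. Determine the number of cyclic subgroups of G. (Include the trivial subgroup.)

A cyclic subgroup of order d is generated by each of its φ(d) elements of order d, so the cyclic subgroups of order d number (#elements of order d)/φ(d).
Cyclic subgroups by order — order 1: 1; order 2: 13; order 3: 1; order 4: 1; order 6: 1; order 12: 1.
Total: 18.

18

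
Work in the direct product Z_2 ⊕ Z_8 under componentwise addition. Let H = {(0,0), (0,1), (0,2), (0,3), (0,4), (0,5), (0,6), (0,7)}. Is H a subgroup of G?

Yes

|H| = 8 divides |G| = 16, consistent with Lagrange.
H contains the identity, every element's inverse is in H, and H is closed under +: it is a subgroup.
In fact H = ⟨(0,1)⟩.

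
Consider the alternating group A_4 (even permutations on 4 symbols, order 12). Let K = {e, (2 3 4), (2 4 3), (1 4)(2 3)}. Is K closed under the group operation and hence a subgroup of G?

No

Closure fails: (2 4 3) ∘ (1 4)(2 3) = (1 3 4) ∉ K. So K is not a subgroup.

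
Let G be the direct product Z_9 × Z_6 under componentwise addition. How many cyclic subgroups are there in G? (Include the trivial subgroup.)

A cyclic subgroup of order d is generated by each of its φ(d) elements of order d, so the cyclic subgroups of order d number (#elements of order d)/φ(d).
Cyclic subgroups by order — order 1: 1; order 2: 1; order 3: 4; order 6: 4; order 9: 3; order 18: 3.
Total: 16.

16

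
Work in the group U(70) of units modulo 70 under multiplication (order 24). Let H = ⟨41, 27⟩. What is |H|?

8

|⟨41⟩| = 2 and |⟨27⟩| = 4, so |H| is a multiple of lcm(2, 4) = 4 and divides |G| = 24.
Closing under the operation: H = {1, 13, 27, 29, 41, 43, 57, 69}, so |H| = 8.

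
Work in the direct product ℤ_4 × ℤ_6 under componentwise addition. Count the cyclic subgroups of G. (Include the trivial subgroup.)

Each element a generates a cyclic subgroup ⟨a⟩; distinct elements may generate the same one (a cyclic group of order d has φ(d) generators).
Cyclic subgroups by order — order 1: 1; order 2: 3; order 3: 1; order 4: 2; order 6: 3; order 12: 2.
Total: 12.

12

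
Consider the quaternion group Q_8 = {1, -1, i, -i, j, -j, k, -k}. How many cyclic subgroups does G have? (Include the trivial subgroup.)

5

Group the elements of G by the cyclic subgroup they generate; each cyclic subgroup of order d accounts for φ(d) elements.
Cyclic subgroups by order — order 1: 1; order 2: 1; order 4: 3.
Total: 5.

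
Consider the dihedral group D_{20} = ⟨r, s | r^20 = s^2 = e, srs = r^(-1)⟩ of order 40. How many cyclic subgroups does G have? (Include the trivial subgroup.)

Group the elements of G by the cyclic subgroup they generate; each cyclic subgroup of order d accounts for φ(d) elements.
Cyclic subgroups by order — order 1: 1; order 2: 21; order 4: 1; order 5: 1; order 10: 1; order 20: 1.
Total: 26.

26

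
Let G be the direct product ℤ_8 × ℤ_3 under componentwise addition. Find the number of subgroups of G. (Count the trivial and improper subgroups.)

8

|G| = 24, so by Lagrange every subgroup order divides 24. Divisors: 1, 2, 3, 4, 6, 8, 12, 24.
Subgroups by order — order 1: 1; order 2: 1; order 3: 1; order 4: 1; order 6: 1; order 8: 1; order 12: 1; order 24: 1.
Total: 1 + 1 + 1 + 1 + 1 + 1 + 1 + 1 = 8.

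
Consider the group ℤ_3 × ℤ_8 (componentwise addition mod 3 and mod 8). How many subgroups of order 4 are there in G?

|G| = 24 and 4 | 24, so subgroups of order 4 are possible by Lagrange.
The subgroups of order 4 are: {(0,0), (0,2), (0,4), (0,6)}.
So G has 1 subgroup of order 4.

1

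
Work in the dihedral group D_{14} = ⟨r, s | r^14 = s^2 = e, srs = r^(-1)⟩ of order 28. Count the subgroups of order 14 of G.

3

|G| = 28 and 14 | 28, so subgroups of order 14 are possible by Lagrange.
The subgroups of order 14 are: {e, r, r^2, r^3, r^4, r^5, r^6, r^7, r^8, r^9, r^10, r^11, r^12, r^13}; {e, r^2, r^4, r^6, r^8, r^10, r^12, s, r^2s, r^4s, r^6s, r^8s, r^10s, r^12s}; {e, r^2, r^4, r^6, r^8, r^10, r^12, rs, r^3s, r^5s, r^7s, r^9s, r^11s, r^13s}.
So G has 3 subgroups of order 14.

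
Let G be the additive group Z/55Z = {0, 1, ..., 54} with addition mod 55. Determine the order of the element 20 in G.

In Z/55Z, the order of an element a is n/gcd(a, n).
gcd(20, 55) = 5, so |⟨20⟩| = 55/5 = 11.

11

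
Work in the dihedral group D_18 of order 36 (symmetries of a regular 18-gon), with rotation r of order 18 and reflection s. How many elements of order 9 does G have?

The elements of order 9 are: r^2, r^4, r^8, r^10, r^14, r^16.
That's 6.

6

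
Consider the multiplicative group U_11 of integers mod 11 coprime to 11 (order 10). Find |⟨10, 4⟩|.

10

|⟨10⟩| = 2 and |⟨4⟩| = 5, so |H| is a multiple of lcm(2, 5) = 10 and divides |G| = 10.
Closing {10, 4} under the group operation gives all of G, so |H| = 10.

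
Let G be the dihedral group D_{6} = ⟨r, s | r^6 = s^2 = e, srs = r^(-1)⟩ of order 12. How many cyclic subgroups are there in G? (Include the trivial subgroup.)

10

Group the elements of G by the cyclic subgroup they generate; each cyclic subgroup of order d accounts for φ(d) elements.
Cyclic subgroups by order — order 1: 1; order 2: 7; order 3: 1; order 6: 1.
Total: 10.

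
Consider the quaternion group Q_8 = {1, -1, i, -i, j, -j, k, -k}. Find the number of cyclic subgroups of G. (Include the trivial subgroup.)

Each element a generates a cyclic subgroup ⟨a⟩; distinct elements may generate the same one (a cyclic group of order d has φ(d) generators).
Cyclic subgroups by order — order 1: 1; order 2: 1; order 4: 3.
Total: 5.

5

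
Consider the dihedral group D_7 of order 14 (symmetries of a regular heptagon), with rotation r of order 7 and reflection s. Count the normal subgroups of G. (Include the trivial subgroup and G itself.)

G has 10 subgroups. Checking conjugation-invariance by order — order 1: 1/1 normal; order 2: 0/7 normal; order 7: 1/1 normal; order 14: 1/1 normal.
Total normal subgroups: 3.

3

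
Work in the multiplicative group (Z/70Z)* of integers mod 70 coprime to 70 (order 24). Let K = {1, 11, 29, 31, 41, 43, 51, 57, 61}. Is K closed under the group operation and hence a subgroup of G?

|K| = 9 does not divide |G| = 24, so by Lagrange K is not a subgroup.

No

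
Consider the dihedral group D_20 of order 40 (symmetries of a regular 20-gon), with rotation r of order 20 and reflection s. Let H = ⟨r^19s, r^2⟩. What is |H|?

20

|⟨r^19s⟩| = 2 and |⟨r^2⟩| = 10, so |H| is a multiple of lcm(2, 10) = 10 and divides |G| = 40.
Closing under the operation: H = {e, r^2, r^4, r^6, r^8, r^10, r^12, r^14, r^16, r^18, rs, r^3s, r^5s, r^7s, r^9s, r^11s, r^13s, r^15s, r^17s, r^19s}, so |H| = 20.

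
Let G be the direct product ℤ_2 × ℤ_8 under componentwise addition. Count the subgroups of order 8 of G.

|G| = 16 and 8 | 16, so subgroups of order 8 are possible by Lagrange.
The subgroups of order 8 are: {(0,0), (0,1), (0,2), (0,3), (0,4), (0,5), (0,6), (0,7)}; {(0,0), (0,2), (0,4), (0,6), (1,0), (1,2), (1,4), (1,6)}; {(0,0), (0,2), (0,4), (0,6), (1,1), (1,3), (1,5), (1,7)}.
So G has 3 subgroups of order 8.

3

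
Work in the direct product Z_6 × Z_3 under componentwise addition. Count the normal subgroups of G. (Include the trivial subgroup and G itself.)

G is abelian, so every subgroup is normal.
G has 12 subgroups in total, hence 12 normal subgroups.

12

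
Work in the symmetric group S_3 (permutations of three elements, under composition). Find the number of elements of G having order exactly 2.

3

The elements of order 2 are: (2 3), (1 2), (1 3).
That's 3.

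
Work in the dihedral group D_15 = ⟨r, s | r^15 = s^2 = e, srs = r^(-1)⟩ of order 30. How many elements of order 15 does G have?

The elements of order 15 are: r, r^2, r^4, r^7, r^8, r^11, r^13, r^14.
That's 8.

8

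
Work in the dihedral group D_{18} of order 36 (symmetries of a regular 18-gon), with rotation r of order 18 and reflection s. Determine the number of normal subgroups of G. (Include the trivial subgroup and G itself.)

9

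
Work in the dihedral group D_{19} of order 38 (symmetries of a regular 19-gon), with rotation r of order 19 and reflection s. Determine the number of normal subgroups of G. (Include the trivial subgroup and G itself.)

G has 22 subgroups. Checking conjugation-invariance by order — order 1: 1/1 normal; order 2: 0/19 normal; order 19: 1/1 normal; order 38: 1/1 normal.
Total normal subgroups: 3.

3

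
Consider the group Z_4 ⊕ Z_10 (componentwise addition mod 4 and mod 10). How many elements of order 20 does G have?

16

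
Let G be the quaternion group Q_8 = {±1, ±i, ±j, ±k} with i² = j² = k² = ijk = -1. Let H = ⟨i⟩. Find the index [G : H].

|⟨i⟩| = 4 and |G| = 8.
By Lagrange, [G : H] = |G|/|H| = 8/4 = 2.

2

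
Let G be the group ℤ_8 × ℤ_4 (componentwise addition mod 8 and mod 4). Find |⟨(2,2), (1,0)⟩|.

16

|⟨(2,2)⟩| = 4 and |⟨(1,0)⟩| = 8, so |H| is a multiple of lcm(4, 8) = 8 and divides |G| = 32.
Closing under the operation: H = {(0,0), (0,2), (1,0), (1,2), (2,0), (2,2), (3,0), (3,2), (4,0), (4,2), (5,0), (5,2), (6,0), (6,2), (7,0), (7,2)}, so |H| = 16.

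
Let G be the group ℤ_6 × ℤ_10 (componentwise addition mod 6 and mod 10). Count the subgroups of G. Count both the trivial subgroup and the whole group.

|G| = 60, so by Lagrange every subgroup order divides 60. Divisors: 1, 2, 3, 4, 5, 6, 10, 12, 15, 20, 30, 60.
Subgroups by order — order 1: 1; order 2: 3; order 3: 1; order 4: 1; order 5: 1; order 6: 3; order 10: 3; order 12: 1; order 15: 1; order 20: 1; order 30: 3; order 60: 1.
Total: 1 + 3 + 1 + 1 + 1 + 3 + 3 + 1 + 1 + 1 + 3 + 1 = 20.

20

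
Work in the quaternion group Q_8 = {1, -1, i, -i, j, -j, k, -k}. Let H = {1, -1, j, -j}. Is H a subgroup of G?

|H| = 4 divides |G| = 8, consistent with Lagrange.
H contains the identity, every element's inverse is in H, and H is closed under ·: it is a subgroup.
In fact H = ⟨j⟩.

Yes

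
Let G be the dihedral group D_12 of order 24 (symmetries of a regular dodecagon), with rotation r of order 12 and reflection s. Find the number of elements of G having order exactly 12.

4

The elements of order 12 are: r, r^5, r^7, r^11.
That's 4.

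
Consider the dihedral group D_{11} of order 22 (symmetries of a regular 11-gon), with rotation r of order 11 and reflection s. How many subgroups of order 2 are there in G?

11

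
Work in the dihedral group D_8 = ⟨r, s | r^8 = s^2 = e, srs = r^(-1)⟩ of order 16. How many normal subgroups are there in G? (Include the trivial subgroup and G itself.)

G has 19 subgroups. Checking conjugation-invariance by order — order 1: 1/1 normal; order 2: 1/9 normal; order 4: 1/5 normal; order 8: 3/3 normal; order 16: 1/1 normal.
Total normal subgroups: 7.

7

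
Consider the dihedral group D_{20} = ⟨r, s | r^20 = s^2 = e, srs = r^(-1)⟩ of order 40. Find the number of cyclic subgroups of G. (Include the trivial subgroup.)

A cyclic subgroup of order d is generated by each of its φ(d) elements of order d, so the cyclic subgroups of order d number (#elements of order d)/φ(d).
Cyclic subgroups by order — order 1: 1; order 2: 21; order 4: 1; order 5: 1; order 10: 1; order 20: 1.
Total: 26.

26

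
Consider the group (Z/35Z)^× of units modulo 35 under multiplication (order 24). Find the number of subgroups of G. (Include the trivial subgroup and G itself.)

16

|G| = 24, so by Lagrange every subgroup order divides 24. Divisors: 1, 2, 3, 4, 6, 8, 12, 24.
Subgroups by order — order 1: 1; order 2: 3; order 3: 1; order 4: 3; order 6: 3; order 8: 1; order 12: 3; order 24: 1.
Total: 1 + 3 + 1 + 3 + 3 + 1 + 3 + 1 = 16.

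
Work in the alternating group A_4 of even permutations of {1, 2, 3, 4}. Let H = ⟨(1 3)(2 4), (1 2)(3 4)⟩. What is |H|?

4

|⟨(1 3)(2 4)⟩| = 2 and |⟨(1 2)(3 4)⟩| = 2, so |H| is a multiple of lcm(2, 2) = 2 and divides |G| = 12.
Closing under the operation: H = {e, (1 2)(3 4), (1 3)(2 4), (1 4)(2 3)}, so |H| = 4.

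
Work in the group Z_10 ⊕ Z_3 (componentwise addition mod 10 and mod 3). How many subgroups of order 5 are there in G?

|G| = 30 and 5 | 30, so subgroups of order 5 are possible by Lagrange.
The subgroups of order 5 are: {(0,0), (2,0), (4,0), (6,0), (8,0)}.
So G has 1 subgroup of order 5.

1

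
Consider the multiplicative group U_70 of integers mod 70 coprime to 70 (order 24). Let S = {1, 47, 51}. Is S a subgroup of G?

No

51 ∈ S but its inverse 11 ∉ S, so S is not a subgroup.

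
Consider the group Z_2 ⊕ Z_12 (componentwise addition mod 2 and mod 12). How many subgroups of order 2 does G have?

|G| = 24 and 2 | 24, so subgroups of order 2 are possible by Lagrange.
The subgroups of order 2 are: {(0,0), (0,6)}; {(0,0), (1,0)}; {(0,0), (1,6)}.
So G has 3 subgroups of order 2.

3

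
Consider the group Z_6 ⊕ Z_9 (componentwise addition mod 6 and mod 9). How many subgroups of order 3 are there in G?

|G| = 54 and 3 | 54, so subgroups of order 3 are possible by Lagrange.
The subgroups of order 3 are: {(0,0), (0,3), (0,6)}; {(0,0), (2,0), (4,0)}; {(0,0), (2,3), (4,6)}; {(0,0), (2,6), (4,3)}.
So G has 4 subgroups of order 3.

4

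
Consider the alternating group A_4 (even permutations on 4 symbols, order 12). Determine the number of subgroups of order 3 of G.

4

|G| = 12 and 3 | 12, so subgroups of order 3 are possible by Lagrange.
The subgroups of order 3 are: {e, (1 2 3), (1 3 2)}; {e, (1 2 4), (1 4 2)}; {e, (1 3 4), (1 4 3)}; {e, (2 3 4), (2 4 3)}.
So G has 4 subgroups of order 3.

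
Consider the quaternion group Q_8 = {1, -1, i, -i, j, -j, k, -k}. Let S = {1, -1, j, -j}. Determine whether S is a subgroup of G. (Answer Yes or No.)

|S| = 4 divides |G| = 8, consistent with Lagrange.
S contains the identity, every element's inverse is in S, and S is closed under ·: it is a subgroup.
In fact S = ⟨j⟩.

Yes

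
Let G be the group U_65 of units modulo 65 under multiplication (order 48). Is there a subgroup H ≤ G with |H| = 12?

12 | 48. A subgroup of order 12 is {1, 6, 11, 16, 21, 31, 36, 41, 46, 51, 56, 61}.

Yes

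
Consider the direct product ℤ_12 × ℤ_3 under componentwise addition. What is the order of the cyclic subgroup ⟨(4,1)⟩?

The order of (4,1) in Z_12 × Z_3 is lcm(ord(4) in Z_12, ord(1) in Z_3).
ord(4) = 3 and ord(1) = 3, so |⟨(4,1)⟩| = lcm(3, 3) = 3.

3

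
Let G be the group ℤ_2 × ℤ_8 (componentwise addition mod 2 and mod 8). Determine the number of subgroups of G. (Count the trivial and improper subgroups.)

11

|G| = 16, so by Lagrange every subgroup order divides 16. Divisors: 1, 2, 4, 8, 16.
Subgroups by order — order 1: 1; order 2: 3; order 4: 3; order 8: 3; order 16: 1.
Total: 1 + 3 + 3 + 3 + 1 = 11.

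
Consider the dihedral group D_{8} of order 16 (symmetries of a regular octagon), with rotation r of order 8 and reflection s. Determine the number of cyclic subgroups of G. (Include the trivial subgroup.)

A cyclic subgroup of order d is generated by each of its φ(d) elements of order d, so the cyclic subgroups of order d number (#elements of order d)/φ(d).
Cyclic subgroups by order — order 1: 1; order 2: 9; order 4: 1; order 8: 1.
Total: 12.

12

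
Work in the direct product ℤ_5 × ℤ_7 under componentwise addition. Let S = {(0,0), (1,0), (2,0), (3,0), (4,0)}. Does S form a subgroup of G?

|S| = 5 divides |G| = 35, consistent with Lagrange.
S contains the identity, every element's inverse is in S, and S is closed under +: it is a subgroup.
In fact S = ⟨(4,0)⟩.

Yes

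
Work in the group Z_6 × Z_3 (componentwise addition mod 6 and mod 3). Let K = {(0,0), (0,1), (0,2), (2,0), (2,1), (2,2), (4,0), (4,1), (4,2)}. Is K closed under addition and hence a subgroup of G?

Yes

|K| = 9 divides |G| = 18, consistent with Lagrange.
K contains the identity, every element's inverse is in K, and K is closed under +: it is a subgroup.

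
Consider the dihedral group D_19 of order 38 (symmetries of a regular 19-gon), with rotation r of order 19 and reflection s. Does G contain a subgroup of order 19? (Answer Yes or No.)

19 | 38. A subgroup of order 19 is {e, r, r^2, r^3, r^4, r^5, r^6, r^7, r^8, r^9, r^10, r^11, r^12, r^13, r^14, r^15, r^16, r^17, r^18}.

Yes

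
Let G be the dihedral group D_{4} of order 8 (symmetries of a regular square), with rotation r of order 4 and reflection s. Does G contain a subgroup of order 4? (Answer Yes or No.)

Yes

4 | 8. A subgroup of order 4 is {e, r, r^2, r^3}.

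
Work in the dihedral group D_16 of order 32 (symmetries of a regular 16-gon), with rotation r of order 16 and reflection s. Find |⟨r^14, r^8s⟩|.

16

|⟨r^14⟩| = 8 and |⟨r^8s⟩| = 2, so |H| is a multiple of lcm(8, 2) = 8 and divides |G| = 32.
Closing under the operation: H = {e, r^2, r^4, r^6, r^8, r^10, r^12, r^14, s, r^2s, r^4s, r^6s, r^8s, r^10s, r^12s, r^14s}, so |H| = 16.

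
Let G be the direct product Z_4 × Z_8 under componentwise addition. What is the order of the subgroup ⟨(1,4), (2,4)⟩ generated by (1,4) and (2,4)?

8

|⟨(1,4)⟩| = 4 and |⟨(2,4)⟩| = 2, so |H| is a multiple of lcm(4, 2) = 4 and divides |G| = 32.
Closing under the operation: H = {(0,0), (0,4), (1,0), (1,4), (2,0), (2,4), (3,0), (3,4)}, so |H| = 8.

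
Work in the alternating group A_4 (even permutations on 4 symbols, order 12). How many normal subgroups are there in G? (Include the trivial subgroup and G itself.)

3

G has 10 subgroups. Checking conjugation-invariance by order — order 1: 1/1 normal; order 2: 0/3 normal; order 3: 0/4 normal; order 4: 1/1 normal; order 12: 1/1 normal.
Total normal subgroups: 3.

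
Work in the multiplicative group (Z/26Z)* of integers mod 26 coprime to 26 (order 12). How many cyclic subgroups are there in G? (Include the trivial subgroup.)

Group the elements of G by the cyclic subgroup they generate; each cyclic subgroup of order d accounts for φ(d) elements.
Cyclic subgroups by order — order 1: 1; order 2: 1; order 3: 1; order 4: 1; order 6: 1; order 12: 1.
Total: 6.

6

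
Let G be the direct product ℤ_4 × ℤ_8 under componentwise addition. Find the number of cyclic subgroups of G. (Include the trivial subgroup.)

A cyclic subgroup of order d is generated by each of its φ(d) elements of order d, so the cyclic subgroups of order d number (#elements of order d)/φ(d).
Cyclic subgroups by order — order 1: 1; order 2: 3; order 4: 6; order 8: 4.
Total: 14.

14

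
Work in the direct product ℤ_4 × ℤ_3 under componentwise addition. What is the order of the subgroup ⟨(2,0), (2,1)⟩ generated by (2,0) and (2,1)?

|⟨(2,0)⟩| = 2 and |⟨(2,1)⟩| = 6, so |H| is a multiple of lcm(2, 6) = 6 and divides |G| = 12.
Closing under the operation: H = {(0,0), (0,1), (0,2), (2,0), (2,1), (2,2)}, so |H| = 6.

6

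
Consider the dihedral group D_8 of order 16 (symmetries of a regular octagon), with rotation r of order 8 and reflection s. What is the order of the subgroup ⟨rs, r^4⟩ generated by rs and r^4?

|⟨rs⟩| = 2 and |⟨r^4⟩| = 2, so |H| is a multiple of lcm(2, 2) = 2 and divides |G| = 16.
Closing under the operation: H = {e, r^4, rs, r^5s}, so |H| = 4.

4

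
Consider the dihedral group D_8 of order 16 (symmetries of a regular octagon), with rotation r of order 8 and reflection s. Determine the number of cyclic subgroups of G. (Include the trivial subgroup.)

Each element a generates a cyclic subgroup ⟨a⟩; distinct elements may generate the same one (a cyclic group of order d has φ(d) generators).
Cyclic subgroups by order — order 1: 1; order 2: 9; order 4: 1; order 8: 1.
Total: 12.

12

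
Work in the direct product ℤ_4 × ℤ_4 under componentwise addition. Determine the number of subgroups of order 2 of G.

|G| = 16 and 2 | 16, so subgroups of order 2 are possible by Lagrange.
The subgroups of order 2 are: {(0,0), (0,2)}; {(0,0), (2,0)}; {(0,0), (2,2)}.
So G has 3 subgroups of order 2.

3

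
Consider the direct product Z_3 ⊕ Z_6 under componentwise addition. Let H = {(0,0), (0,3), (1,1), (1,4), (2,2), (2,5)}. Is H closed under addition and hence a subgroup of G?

Yes

|H| = 6 divides |G| = 18, consistent with Lagrange.
H contains the identity, every element's inverse is in H, and H is closed under +: it is a subgroup.
In fact H = ⟨(2,5)⟩.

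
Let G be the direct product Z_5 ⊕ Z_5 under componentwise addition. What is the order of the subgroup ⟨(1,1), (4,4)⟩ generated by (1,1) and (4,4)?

5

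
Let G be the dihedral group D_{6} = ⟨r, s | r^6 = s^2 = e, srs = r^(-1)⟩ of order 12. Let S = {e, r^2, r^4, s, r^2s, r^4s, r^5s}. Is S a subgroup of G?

|S| = 7 does not divide |G| = 12, so by Lagrange S is not a subgroup.

No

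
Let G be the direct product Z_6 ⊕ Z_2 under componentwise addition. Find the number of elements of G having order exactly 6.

6

An element (a,b) has order lcm(ord(a), ord(b)); count pairs with lcm equal to 6.
Enumerating gives 6 such elements.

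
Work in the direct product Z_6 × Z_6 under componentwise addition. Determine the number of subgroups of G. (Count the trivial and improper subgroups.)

|G| = 36, so by Lagrange every subgroup order divides 36. Divisors: 1, 2, 3, 4, 6, 9, 12, 18, 36.
Subgroups by order — order 1: 1; order 2: 3; order 3: 4; order 4: 1; order 6: 12; order 9: 1; order 12: 4; order 18: 3; order 36: 1.
Total: 1 + 3 + 4 + 1 + 12 + 1 + 4 + 3 + 1 = 30.

30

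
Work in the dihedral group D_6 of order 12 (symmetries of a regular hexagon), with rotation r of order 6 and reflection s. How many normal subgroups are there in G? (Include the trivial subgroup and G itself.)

G has 16 subgroups. Checking conjugation-invariance by order — order 1: 1/1 normal; order 2: 1/7 normal; order 3: 1/1 normal; order 4: 0/3 normal; order 6: 3/3 normal; order 12: 1/1 normal.
Total normal subgroups: 7.

7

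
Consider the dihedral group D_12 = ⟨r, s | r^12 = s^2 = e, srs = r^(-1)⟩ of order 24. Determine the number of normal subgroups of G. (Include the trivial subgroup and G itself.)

9

G has 34 subgroups. Checking conjugation-invariance by order — order 1: 1/1 normal; order 2: 1/13 normal; order 3: 1/1 normal; order 4: 1/7 normal; order 6: 1/5 normal; order 8: 0/3 normal; order 12: 3/3 normal; order 24: 1/1 normal.
Total normal subgroups: 9.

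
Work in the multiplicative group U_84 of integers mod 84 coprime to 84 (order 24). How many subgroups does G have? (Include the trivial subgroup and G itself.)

32

|G| = 24, so by Lagrange every subgroup order divides 24. Divisors: 1, 2, 3, 4, 6, 8, 12, 24.
Subgroups by order — order 1: 1; order 2: 7; order 3: 1; order 4: 7; order 6: 7; order 8: 1; order 12: 7; order 24: 1.
Total: 1 + 7 + 1 + 7 + 7 + 1 + 7 + 1 = 32.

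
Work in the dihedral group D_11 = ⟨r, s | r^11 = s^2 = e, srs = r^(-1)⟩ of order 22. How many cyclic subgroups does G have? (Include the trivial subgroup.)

13

A cyclic subgroup of order d is generated by each of its φ(d) elements of order d, so the cyclic subgroups of order d number (#elements of order d)/φ(d).
Cyclic subgroups by order — order 1: 1; order 2: 11; order 11: 1.
Total: 13.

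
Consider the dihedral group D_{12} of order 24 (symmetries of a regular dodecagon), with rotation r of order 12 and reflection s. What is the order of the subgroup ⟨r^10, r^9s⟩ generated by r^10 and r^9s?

12

|⟨r^10⟩| = 6 and |⟨r^9s⟩| = 2, so |H| is a multiple of lcm(6, 2) = 6 and divides |G| = 24.
Closing under the operation: H = {e, r^2, r^4, r^6, r^8, r^10, rs, r^3s, r^5s, r^7s, r^9s, r^11s}, so |H| = 12.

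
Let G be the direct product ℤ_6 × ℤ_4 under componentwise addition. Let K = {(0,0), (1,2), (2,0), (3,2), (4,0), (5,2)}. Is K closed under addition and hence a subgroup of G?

Yes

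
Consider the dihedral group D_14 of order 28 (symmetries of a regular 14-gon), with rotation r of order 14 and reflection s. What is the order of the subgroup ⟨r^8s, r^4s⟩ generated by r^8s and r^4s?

|⟨r^8s⟩| = 2 and |⟨r^4s⟩| = 2, so |H| is a multiple of lcm(2, 2) = 2 and divides |G| = 28.
Closing under the operation: H = {e, r^2, r^4, r^6, r^8, r^10, r^12, s, r^2s, r^4s, r^6s, r^8s, r^10s, r^12s}, so |H| = 14.

14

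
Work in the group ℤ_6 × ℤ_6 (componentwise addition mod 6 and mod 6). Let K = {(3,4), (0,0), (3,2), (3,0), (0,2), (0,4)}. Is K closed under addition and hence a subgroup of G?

|K| = 6 divides |G| = 36, consistent with Lagrange.
K contains the identity, every element's inverse is in K, and K is closed under +: it is a subgroup.
In fact K = ⟨(3,4)⟩.

Yes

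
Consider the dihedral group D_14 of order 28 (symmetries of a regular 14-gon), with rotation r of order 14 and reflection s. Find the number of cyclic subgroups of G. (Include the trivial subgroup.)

18

Each element a generates a cyclic subgroup ⟨a⟩; distinct elements may generate the same one (a cyclic group of order d has φ(d) generators).
Cyclic subgroups by order — order 1: 1; order 2: 15; order 7: 1; order 14: 1.
Total: 18.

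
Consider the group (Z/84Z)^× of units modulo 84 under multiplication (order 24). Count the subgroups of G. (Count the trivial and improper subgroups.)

32

|G| = 24, so by Lagrange every subgroup order divides 24. Divisors: 1, 2, 3, 4, 6, 8, 12, 24.
Subgroups by order — order 1: 1; order 2: 7; order 3: 1; order 4: 7; order 6: 7; order 8: 1; order 12: 7; order 24: 1.
Total: 1 + 7 + 1 + 7 + 7 + 1 + 7 + 1 = 32.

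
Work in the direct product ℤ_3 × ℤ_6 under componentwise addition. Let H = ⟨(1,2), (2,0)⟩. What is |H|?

9

|⟨(1,2)⟩| = 3 and |⟨(2,0)⟩| = 3, so |H| is a multiple of lcm(3, 3) = 3 and divides |G| = 18.
Closing under the operation: H = {(0,0), (0,2), (0,4), (1,0), (1,2), (1,4), (2,0), (2,2), (2,4)}, so |H| = 9.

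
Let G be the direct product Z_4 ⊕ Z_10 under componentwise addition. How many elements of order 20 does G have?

16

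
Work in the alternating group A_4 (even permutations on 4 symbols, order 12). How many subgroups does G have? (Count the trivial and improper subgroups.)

10

|G| = 12, so by Lagrange every subgroup order divides 12. Divisors: 1, 2, 3, 4, 6, 12.
Subgroups by order — order 1: 1; order 2: 3; order 3: 4; order 4: 1; order 6: 0; order 12: 1.
Total: 1 + 3 + 4 + 1 + 0 + 1 = 10.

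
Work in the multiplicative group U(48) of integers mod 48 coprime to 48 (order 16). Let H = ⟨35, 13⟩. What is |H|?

|⟨35⟩| = 4 and |⟨13⟩| = 4, so |H| is a multiple of lcm(4, 4) = 4 and divides |G| = 16.
Closing under the operation: H = {1, 11, 13, 23, 25, 35, 37, 47}, so |H| = 8.

8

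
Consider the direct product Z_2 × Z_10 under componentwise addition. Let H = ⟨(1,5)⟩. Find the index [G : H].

|⟨(1,5)⟩| = 2 and |G| = 20.
By Lagrange, [G : H] = |G|/|H| = 20/2 = 10.

10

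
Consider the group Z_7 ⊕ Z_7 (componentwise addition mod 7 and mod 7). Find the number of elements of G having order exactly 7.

An element (a,b) has order lcm(ord(a), ord(b)); count pairs with lcm equal to 7.
Enumerating gives 48 such elements.

48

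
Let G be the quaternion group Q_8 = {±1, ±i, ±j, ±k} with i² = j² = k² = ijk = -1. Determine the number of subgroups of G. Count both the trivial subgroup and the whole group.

|G| = 8, so by Lagrange every subgroup order divides 8. Divisors: 1, 2, 4, 8.
Subgroups by order — order 1: 1; order 2: 1; order 4: 3; order 8: 1.
Total: 1 + 1 + 3 + 1 = 6.

6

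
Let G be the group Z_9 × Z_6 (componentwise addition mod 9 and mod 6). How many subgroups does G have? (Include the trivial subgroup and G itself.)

|G| = 54, so by Lagrange every subgroup order divides 54. Divisors: 1, 2, 3, 6, 9, 18, 27, 54.
Subgroups by order — order 1: 1; order 2: 1; order 3: 4; order 6: 4; order 9: 4; order 18: 4; order 27: 1; order 54: 1.
Total: 1 + 1 + 4 + 4 + 4 + 4 + 1 + 1 = 20.

20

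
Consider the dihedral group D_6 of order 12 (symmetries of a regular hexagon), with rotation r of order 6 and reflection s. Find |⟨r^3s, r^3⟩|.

4

|⟨r^3s⟩| = 2 and |⟨r^3⟩| = 2, so |H| is a multiple of lcm(2, 2) = 2 and divides |G| = 12.
Closing under the operation: H = {e, r^3, s, r^3s}, so |H| = 4.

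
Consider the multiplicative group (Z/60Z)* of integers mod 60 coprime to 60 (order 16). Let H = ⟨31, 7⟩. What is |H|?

8

|⟨31⟩| = 2 and |⟨7⟩| = 4, so |H| is a multiple of lcm(2, 4) = 4 and divides |G| = 16.
Closing under the operation: H = {1, 7, 13, 19, 31, 37, 43, 49}, so |H| = 8.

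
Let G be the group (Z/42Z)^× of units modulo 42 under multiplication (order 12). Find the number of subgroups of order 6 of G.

3

|G| = 12 and 6 | 12, so subgroups of order 6 are possible by Lagrange.
The subgroups of order 6 are: {1, 11, 23, 25, 29, 37}; {1, 13, 19, 25, 31, 37}; {1, 5, 17, 25, 37, 41}.
So G has 3 subgroups of order 6.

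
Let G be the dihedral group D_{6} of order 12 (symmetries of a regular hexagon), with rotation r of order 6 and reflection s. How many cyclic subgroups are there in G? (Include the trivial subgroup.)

10

Each element a generates a cyclic subgroup ⟨a⟩; distinct elements may generate the same one (a cyclic group of order d has φ(d) generators).
Cyclic subgroups by order — order 1: 1; order 2: 7; order 3: 1; order 6: 1.
Total: 10.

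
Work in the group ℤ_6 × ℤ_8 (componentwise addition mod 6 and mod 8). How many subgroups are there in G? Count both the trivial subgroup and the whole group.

|G| = 48, so by Lagrange every subgroup order divides 48. Divisors: 1, 2, 3, 4, 6, 8, 12, 16, 24, 48.
Subgroups by order — order 1: 1; order 2: 3; order 3: 1; order 4: 3; order 6: 3; order 8: 3; order 12: 3; order 16: 1; order 24: 3; order 48: 1.
Total: 1 + 3 + 1 + 3 + 3 + 3 + 3 + 1 + 3 + 1 = 22.

22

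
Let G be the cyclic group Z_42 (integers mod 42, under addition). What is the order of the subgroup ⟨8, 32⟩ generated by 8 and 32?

|⟨8⟩| = 21 and |⟨32⟩| = 21, so |H| is a multiple of lcm(21, 21) = 21 and divides |G| = 42.
Closing under the operation: H = {0, 2, 4, 6, 8, 10, 12, 14, 16, 18, 20, 22, 24, 26, 28, 30, 32, 34, 36, 38, 40}, so |H| = 21.

21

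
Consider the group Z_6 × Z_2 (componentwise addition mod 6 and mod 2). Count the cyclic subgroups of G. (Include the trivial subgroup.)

8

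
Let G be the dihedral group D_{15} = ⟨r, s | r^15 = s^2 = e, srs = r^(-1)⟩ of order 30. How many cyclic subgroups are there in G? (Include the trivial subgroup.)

19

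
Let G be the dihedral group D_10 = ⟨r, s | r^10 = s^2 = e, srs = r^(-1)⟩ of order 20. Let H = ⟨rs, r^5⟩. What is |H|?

4

|⟨rs⟩| = 2 and |⟨r^5⟩| = 2, so |H| is a multiple of lcm(2, 2) = 2 and divides |G| = 20.
Closing under the operation: H = {e, r^5, rs, r^6s}, so |H| = 4.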